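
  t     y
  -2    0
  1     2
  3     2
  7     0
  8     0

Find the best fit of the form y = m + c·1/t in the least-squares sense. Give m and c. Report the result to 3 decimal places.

The normal equations are: 5·m + (185/168)·c = 4;  (185/168)·m + (39433/28224)·c = 8/3.
Eliminating c: (39433/28224)·(row 1) − (185/168)·(row 2) gives (40735/7056)·m = (39433/28224)·4 − (185/168)·(8/3) = 18713/7056, so m = 18713/40735.
Then c = ((8/3) − (185/168)·(18713/40735))/(39433/28224) = 12600/8147.

m = 0.459, c = 1.547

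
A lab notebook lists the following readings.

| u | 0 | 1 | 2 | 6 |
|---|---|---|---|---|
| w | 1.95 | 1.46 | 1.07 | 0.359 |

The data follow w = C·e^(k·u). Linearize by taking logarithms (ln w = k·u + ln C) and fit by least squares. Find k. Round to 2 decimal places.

k = -0.28

Taking logs, ln w = k·u + ln C, so regress ln w on u.
Over the data: Σu = 9.0000, Σ(u)² = 41.0000, Σln w = 0.0895, Σu·ln w = -5.6328.
Normal system: [[41.0000, 9.0000]; [9.0000, 4]]·[k, ln C]ᵀ = [-5.6328, 0.0895]ᵀ.
Slope k = (n·Σu·ln w − Σu·Σln w)/(n·Σ(u)² − (Σu)²) = (4·-5.6328 − 9.0000·0.0895)/83.0000 = -0.28117; ln C = (Σln w − k·Σu)/n = 0.65500.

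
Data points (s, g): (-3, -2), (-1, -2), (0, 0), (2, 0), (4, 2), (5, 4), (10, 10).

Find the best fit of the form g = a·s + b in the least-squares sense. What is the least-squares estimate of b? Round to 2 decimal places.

b = -0.57

Entries of AᵀA: Σs·s = 155, Σs = 17, Σ1 = 7.
For Aᵀg: Σs·g = 136, Σg = 12.
AᵀA·[a, b]ᵀ = Aᵀg becomes [[155, 17]; [17, 7]]·[a, b]ᵀ = [136, 12]ᵀ.
det = 155·7 − 17² = 796.
a = (136·7 − 17·12)/796 = 187/199; b = (155·12 − 17·136)/796 = -113/199.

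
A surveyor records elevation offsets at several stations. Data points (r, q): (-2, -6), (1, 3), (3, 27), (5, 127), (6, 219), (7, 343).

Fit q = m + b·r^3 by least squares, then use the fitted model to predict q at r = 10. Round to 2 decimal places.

q̂ = 999.95

Sums needed: Σ1 = 6, Σr^3 = 704, Σr^3·r^3 = 180724.
Moment sums: Σq = 713, Σr^3·q = 181608.
det = 6·180724 − 704² = 588728.
m = (713·180724 − 704·181608)/588728 = 251045/147182; b = (6·181608 − 704·713)/588728 = 73462/73591.
At r = 10: q̂ = (251045/147182)·(1) + (73462/73591)·(1000) = 147175045/147182.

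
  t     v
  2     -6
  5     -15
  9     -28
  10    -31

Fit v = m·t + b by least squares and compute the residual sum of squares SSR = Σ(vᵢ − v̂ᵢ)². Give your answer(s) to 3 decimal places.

Sums needed: Σt·t = 210, Σt = 26, Σ1 = 4.
For Mᵀv: Σt·v = -649, Σv = -80.
So MᵀM·[m, b]ᵀ = Mᵀv: [[210, 26]; [26, 4]]·[m, b]ᵀ = [-649, -80]ᵀ.
Determinant 210·4 − 26² = 164.
m = ((-649)·4 − 26·(-80))/164 = -129/41; b = (210·(-80) − 26·(-649))/164 = 37/82.
Residuals: -13/82, 23/82, -11/82, 1/82; SSR = 5/41.

SSR = 0.122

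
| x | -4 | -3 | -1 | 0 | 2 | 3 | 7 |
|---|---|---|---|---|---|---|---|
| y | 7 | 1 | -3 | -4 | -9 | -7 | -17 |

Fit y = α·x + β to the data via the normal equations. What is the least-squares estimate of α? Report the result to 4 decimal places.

α = -1.9567

Sums needed: Σx·x = 88, Σx = 4, Σ1 = 7.
Moment sums: Σx·y = -186, Σy = -32.
AᵀA·[α, β]ᵀ = Aᵀy becomes [[88, 4]; [4, 7]]·[α, β]ᵀ = [-186, -32]ᵀ.
det = 88·7 − 4² = 600.
α = ((-186)·7 − 4·(-32))/600 = -587/300; β = (88·(-32) − 4·(-186))/600 = -259/75.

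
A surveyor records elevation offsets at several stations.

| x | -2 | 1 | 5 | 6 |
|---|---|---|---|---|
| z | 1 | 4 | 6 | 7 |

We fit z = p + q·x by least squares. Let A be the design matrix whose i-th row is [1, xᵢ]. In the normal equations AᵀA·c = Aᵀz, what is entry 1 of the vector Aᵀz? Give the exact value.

18

Entry 1 ↔ basis 1, so (Aᵀz)_{1} = Σᵢ zᵢ = (1)·(1) + (1)·(4) + (1)·(6) + (1)·(7) = 18.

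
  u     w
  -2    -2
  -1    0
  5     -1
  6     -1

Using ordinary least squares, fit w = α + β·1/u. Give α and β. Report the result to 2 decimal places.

α = -1.14, β = -0.50

The normal equations are: 4·α + (-17/15)·β = -4;  (-17/15)·α + (593/450)·β = 19/30.
Eliminating β: (593/450)·(row 1) − (-17/15)·(row 2) gives (299/75)·α = (593/450)·(-4) − (-17/15)·(19/30) = -683/150, so α = -683/598.
Then β = ((19/30) − (-17/15)·(-683/598))/(593/450) = -150/299.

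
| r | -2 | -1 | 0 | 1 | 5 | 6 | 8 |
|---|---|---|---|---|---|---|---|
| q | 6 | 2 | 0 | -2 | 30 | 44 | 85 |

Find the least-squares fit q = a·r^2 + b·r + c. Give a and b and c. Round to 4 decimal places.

a = 1.4971, b = -1.2428, c = -1.4284

Setting ∂/∂a … = 0 gives: 6035·a + 845·b + 131·c = 7798;  845·a + 131·b + 17·c = 1078;  131·a + 17·b + 7·c = 165.
Inverting the 3×3 Gram matrix, [a, b, c]ᵀ = [38345/25612, -31831/25612, -9146/6403]ᵀ.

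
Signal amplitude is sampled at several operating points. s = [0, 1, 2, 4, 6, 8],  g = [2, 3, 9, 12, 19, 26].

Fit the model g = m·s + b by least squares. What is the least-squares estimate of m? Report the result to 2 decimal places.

With design matrix X, XᵀX = [[121, 21]; [21, 6]] and Xᵀg = [391, 71]ᵀ.
Eliminating b: 6·(row 1) − 21·(row 2) gives 285·m = 6·391 − 21·71 = 855, so m = 3.
Then b = (71 − 21·3)/6 = 4/3.

m = 3.00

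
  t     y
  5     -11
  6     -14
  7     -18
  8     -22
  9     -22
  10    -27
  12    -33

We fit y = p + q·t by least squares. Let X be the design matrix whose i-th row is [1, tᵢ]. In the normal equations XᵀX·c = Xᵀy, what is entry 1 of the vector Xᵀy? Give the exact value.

-147

Entry 1 ↔ basis 1, so (Xᵀy)_{1} = Σᵢ yᵢ = (1)·(-11) + (1)·(-14) + (1)·(-18) + (1)·(-22) + (1)·(-22) + (1)·(-27) + (1)·(-33) = -147.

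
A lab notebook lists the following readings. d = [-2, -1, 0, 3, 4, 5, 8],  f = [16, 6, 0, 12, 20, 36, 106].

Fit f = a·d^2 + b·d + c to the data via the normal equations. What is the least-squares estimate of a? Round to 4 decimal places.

a = 2.0277

Normal-equation sums: Σd^2·d^2 = 5075, Σd^2·d = 719, Σd^2 = 119, Σd·d = 119, Σd = 17, Σ1 = 7.
Right-hand side: Σd^2·f = 8182, Σd·f = 1106, Σf = 196.
So MᵀM·[a, b, c]ᵀ = Mᵀf: [[5075, 719, 119]; [719, 119, 17]; [119, 17, 7]]·[a, b, c]ᵀ = [8182, 1106, 196]ᵀ.
Solving the 3×3 system (Gaussian elimination) gives a = 185525/91497, b = -40685/13071, c = 33212/30499.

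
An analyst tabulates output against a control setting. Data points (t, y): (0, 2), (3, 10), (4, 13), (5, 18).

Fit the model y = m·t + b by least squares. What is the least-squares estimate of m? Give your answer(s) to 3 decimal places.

m = 3.071

From the data, Σt·t = 50, Σt = 12, Σ1 = 4.
Moment sums: Σt·y = 172, Σy = 43.
det = 50·4 − 12² = 56.
m = (172·4 − 12·43)/56 = 43/14; b = (50·43 − 12·172)/56 = 43/28.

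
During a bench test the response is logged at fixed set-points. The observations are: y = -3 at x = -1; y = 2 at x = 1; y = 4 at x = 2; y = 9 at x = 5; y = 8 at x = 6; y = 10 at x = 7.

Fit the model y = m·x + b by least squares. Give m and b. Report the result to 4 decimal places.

m = 1.5405, b = -0.1351

AᵀA·[m, b]ᵀ = Aᵀy reads: 116·m + 20·b = 176;  20·m + 6·b = 30.
(Σx·x = 116, Σx = 20, Σ1 = 6, Σx·y = 176, Σy = 30.)
det = 116·6 − 20² = 296.
m = (176·6 − 20·30)/296 = 57/37; b = (116·30 − 20·176)/296 = -5/37.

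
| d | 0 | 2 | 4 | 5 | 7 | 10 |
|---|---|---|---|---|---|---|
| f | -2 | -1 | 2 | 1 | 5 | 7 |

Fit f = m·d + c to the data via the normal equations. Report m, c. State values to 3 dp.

Compute the Gram sums: Σd·d = 194, Σd = 28, Σ1 = 6.
And Σd·f = 116, Σf = 12.
Eliminating c: 6·(row 1) − 28·(row 2) gives 380·m = 6·116 − 28·12 = 360, so m = 18/19.
Then c = (12 − 28·(18/19))/6 = -46/19.

m = 0.947, c = -2.421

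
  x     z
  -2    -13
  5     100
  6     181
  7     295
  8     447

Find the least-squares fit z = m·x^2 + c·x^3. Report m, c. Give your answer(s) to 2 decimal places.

MᵀM·[m, c]ᵀ = Mᵀz reads: 8434·m + 60444·c = 52027;  60444·m + 442138·c = 381749.
det = 8434·442138 − 60444² = 75514756.
m = (52027·442138 − 60444·381749)/75514756 = -35661415/37757378; c = (8434·381749 − 60444·52027)/75514756 = 37475539/37757378.

m = -0.94, c = 0.99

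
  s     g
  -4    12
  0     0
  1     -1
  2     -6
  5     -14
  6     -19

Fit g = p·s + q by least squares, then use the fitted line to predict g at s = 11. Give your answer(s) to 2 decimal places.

ĝ = -33.00

The normal system AᵀA·[p, q]ᵀ = Aᵀg is [[82, 10]; [10, 6]]·[p, q]ᵀ = [-245, -28]ᵀ.
Eliminating q: 6·(row 1) − 10·(row 2) gives 392·p = 6·(-245) − 10·(-28) = -1190, so p = -85/28.
Then q = ((-28) − 10·(-85/28))/6 = 11/28.
At s = 11: ĝ = (-85/28)·(11) + (11/28)·(1) = -33.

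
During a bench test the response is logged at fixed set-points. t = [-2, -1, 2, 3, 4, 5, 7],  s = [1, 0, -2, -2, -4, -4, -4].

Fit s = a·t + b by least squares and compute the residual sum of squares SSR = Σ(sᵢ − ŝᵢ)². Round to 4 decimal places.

From the data, Σt·t = 108, Σt = 18, Σ1 = 7.
Right-hand side: Σt·s = -76, Σs = -15.
det = 108·7 − 18² = 432.
a = ((-76)·7 − 18·(-15))/432 = -131/216; b = (108·(-15) − 18·(-76))/432 = -7/12.
Residuals: 10/27, -5/216, -11/54, 29/72, -107/108, -83/216, 179/216; SSR = 233/108.

SSR = 2.1574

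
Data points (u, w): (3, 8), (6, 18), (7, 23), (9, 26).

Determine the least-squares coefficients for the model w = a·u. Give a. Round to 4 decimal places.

Normal-equation sums: Σu·u = 175.
And Σu·w = 527.
Normal equations: [[175]]·[a]ᵀ = [527]ᵀ.
Hence a = 527 / 175 ≈ 3.01143.

a = 3.0114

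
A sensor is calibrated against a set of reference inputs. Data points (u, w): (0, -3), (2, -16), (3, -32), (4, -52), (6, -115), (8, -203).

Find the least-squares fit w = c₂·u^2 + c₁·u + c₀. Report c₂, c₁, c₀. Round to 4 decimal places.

c₂ = -3.1331, c₁ = 0.1370, c₀ = -3.3299

Sums needed: Σu^2·u^2 = 5745, Σu^2·u = 827, Σu^2 = 129, Σu·u = 129, Σu = 23, Σ1 = 6.
And Σu^2·w = -18316, Σu·w = -2650, Σw = -421.
So XᵀX·[c₂, c₁, c₀]ᵀ = Xᵀw: [[5745, 827, 129]; [827, 129, 23]; [129, 23, 6]]·[c₂, c₁, c₀]ᵀ = [-18316, -2650, -421]ᵀ.
Solving the 3×3 system (Gaussian elimination) gives c₂ = -965/308, c₁ = 211/1540, c₀ = -1282/385.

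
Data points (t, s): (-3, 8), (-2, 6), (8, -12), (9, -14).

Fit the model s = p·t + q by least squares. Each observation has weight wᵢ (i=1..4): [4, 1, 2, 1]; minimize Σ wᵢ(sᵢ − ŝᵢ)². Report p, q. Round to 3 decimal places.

With design matrix X, XᵀWX = [[249, 11]; [11, 8]] and XᵀWs = [-426, 0]ᵀ.
Eliminating q: 8·(row 1) − 11·(row 2) gives 1871·p = 8·(-426) − 11·0 = -3408, so p = -3408/1871.
Then q = (0 − 11·(-3408/1871))/8 = 4686/1871.

p = -1.821, q = 2.505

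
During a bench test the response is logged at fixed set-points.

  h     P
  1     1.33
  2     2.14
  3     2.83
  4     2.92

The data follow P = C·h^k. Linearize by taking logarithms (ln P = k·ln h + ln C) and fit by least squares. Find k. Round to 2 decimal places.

k = 0.60

Let Y = ln P. Fitting Y = k·ln h + ln C by least squares:
Σln h = 3.1781, Σ(ln h)² = 3.6092, Σln P = 3.1578, Σln h·ln P = 3.1557.
Equations: 3.6092·k + 3.1781·ln C = 3.1557;  3.1781·k + 4·ln C = 3.1578.
Slope k = (n·Σln h·ln P − Σln h·Σln P)/(n·Σ(ln h)² − (Σln h)²) = (4·3.1557 − 3.1781·3.1578)/4.3368 = 0.59656; ln C = (Σln P − k·Σln h)/n = 0.31549.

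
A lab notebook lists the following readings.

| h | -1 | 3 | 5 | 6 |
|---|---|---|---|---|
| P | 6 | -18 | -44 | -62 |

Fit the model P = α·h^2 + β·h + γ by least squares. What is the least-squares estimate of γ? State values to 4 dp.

Entries of MᵀM: Σh^2·h^2 = 2003, Σh^2·h = 367, Σh^2 = 71, Σh·h = 71, Σh = 13, Σ1 = 4.
Right-hand side: Σh^2·P = -3488, Σh·P = -652, ΣP = -118.
MᵀM·[α, β, γ]ᵀ = MᵀP becomes [[2003, 367, 71]; [367, 71, 13]; [71, 13, 4]]·[α, β, γ]ᵀ = [-3488, -652, -118]ᵀ.
Row-reducing yields α = -116/93, β = -1594/465, γ = 586/155.

γ = 3.7806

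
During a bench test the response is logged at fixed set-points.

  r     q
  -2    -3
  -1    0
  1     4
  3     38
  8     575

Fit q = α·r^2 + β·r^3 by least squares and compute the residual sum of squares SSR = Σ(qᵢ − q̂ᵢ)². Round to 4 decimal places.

SSR = 3.5329

The normal system MᵀM·[α, β]ᵀ = Mᵀq is [[4195, 32979]; [32979, 262939]]·[α, β]ᵀ = [37134, 295454]ᵀ.
Determinant 4195·262939 − 32979² = 15414664.
α = (37134·262939 − 32979·295454)/15414664 = 2524920/1926833; β = (4195·295454 − 32979·37134)/15414664 = 1848418/1926833.
Residuals: -1092835/1926833, -676502/1926833, 3333994/1926833, 588088/1926833, -55921/1926833; SSR = 6807250/1926833.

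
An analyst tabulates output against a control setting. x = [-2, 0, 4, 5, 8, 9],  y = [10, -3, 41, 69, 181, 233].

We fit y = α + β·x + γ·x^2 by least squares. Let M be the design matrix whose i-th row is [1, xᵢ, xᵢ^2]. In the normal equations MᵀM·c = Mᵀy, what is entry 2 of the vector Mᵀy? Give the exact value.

4034

Entry 2 ↔ basis x, so (Mᵀy)_{2} = Σᵢ (x)·yᵢ = (-2)·(10) + (0)·(-3) + (4)·(41) + (5)·(69) + (8)·(181) + (9)·(233) = 4034.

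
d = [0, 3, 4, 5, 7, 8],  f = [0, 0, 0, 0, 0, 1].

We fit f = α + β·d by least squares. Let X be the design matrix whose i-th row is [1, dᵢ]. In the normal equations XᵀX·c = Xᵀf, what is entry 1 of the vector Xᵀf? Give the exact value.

Entry 1 ↔ basis 1, so (Xᵀf)_{1} = Σᵢ fᵢ = (1)·(0) + (1)·(0) + (1)·(0) + (1)·(0) + (1)·(0) + (1)·(1) = 1.

1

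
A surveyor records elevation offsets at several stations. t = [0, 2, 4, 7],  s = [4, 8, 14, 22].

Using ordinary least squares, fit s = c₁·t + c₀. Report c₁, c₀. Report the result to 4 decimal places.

c₁ = 2.6168, c₀ = 3.4953

Forming XᵀX = [[69, 13]; [13, 4]] and Xᵀs = [226, 48]ᵀ gives XᵀX·[c₁, c₀]ᵀ = Xᵀs.
Determinant 69·4 − 13² = 107.
c₁ = (226·4 − 13·48)/107 = 280/107; c₀ = (69·48 − 13·226)/107 = 374/107.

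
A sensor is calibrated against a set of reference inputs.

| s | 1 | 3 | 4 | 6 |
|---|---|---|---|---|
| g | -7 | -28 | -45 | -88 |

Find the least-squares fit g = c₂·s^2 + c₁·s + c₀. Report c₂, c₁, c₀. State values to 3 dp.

c₂ = -1.833, c₁ = -3.397, c₀ = -1.692

Compute the Gram sums: Σs^2·s^2 = 1634, Σs^2·s = 308, Σs^2 = 62, Σs·s = 62, Σs = 14, Σ1 = 4.
For Mᵀg: Σs^2·g = -4147, Σs·g = -799, Σg = -168.
So MᵀM·[c₂, c₁, c₀]ᵀ = Mᵀg: [[1634, 308, 62]; [308, 62, 14]; [62, 14, 4]]·[c₂, c₁, c₀]ᵀ = [-4147, -799, -168]ᵀ.
Inverting the 3×3 Gram matrix, [c₂, c₁, c₀]ᵀ = [-11/6, -265/78, -22/13]ᵀ.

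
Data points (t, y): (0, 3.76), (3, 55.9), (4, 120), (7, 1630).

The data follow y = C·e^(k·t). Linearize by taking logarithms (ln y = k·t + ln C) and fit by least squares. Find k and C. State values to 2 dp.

k = 0.87, C = 3.87

Taking logs, ln y = k·t + ln C, so regress ln y on t.
Over the data: Σt = 14.0000, Σ(t)² = 74.0000, Σln y = 17.5318, Σt·ln y = 82.9950.
Normal system: [[74.0000, 14.0000]; [14.0000, 4]]·[k, ln C]ᵀ = [82.9950, 17.5318]ᵀ.
Δ = 74.0000·4 − (14.0000)² = 100.0000; k = (82.9950·4 − 14.0000·17.5318)/100.0000 = 0.86535, ln C = (74.0000·17.5318 − 14.0000·82.9950)/100.0000 = 1.35424, so C = exp(1.35424) = 3.87381.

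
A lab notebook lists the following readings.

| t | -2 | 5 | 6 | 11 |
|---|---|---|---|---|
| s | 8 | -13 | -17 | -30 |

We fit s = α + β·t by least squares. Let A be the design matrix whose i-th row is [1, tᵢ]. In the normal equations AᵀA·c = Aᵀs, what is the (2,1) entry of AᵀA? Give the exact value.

20

Row 2 ↔ basis t, column 1 ↔ basis 1, so (AᵀA)_{2,1} = Σᵢ t = (-2)·(1) + (5)·(1) + (6)·(1) + (11)·(1) = 20.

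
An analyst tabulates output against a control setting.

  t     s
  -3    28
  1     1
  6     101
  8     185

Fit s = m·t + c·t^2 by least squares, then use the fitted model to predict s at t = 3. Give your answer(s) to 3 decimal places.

ŝ = 24.555

Normal-equation sums: Σt·t = 110, Σt·t^2 = 702, Σt^2·t^2 = 5474.
Moment sums: Σt·s = 2003, Σt^2·s = 15729.
So AᵀA·[m, c]ᵀ = Aᵀs: [[110, 702]; [702, 5474]]·[m, c]ᵀ = [2003, 15729]ᵀ.
Eliminating c: 5474·(row 1) − 702·(row 2) gives 109336·m = 5474·2003 − 702·15729 = -77336, so m = -9667/13667.
Then c = (15729 − 702·(-9667/13667))/5474 = 81021/27334.
At t = 3: ŝ = (-9667/13667)·(3) + (81021/27334)·(9) = 671187/27334.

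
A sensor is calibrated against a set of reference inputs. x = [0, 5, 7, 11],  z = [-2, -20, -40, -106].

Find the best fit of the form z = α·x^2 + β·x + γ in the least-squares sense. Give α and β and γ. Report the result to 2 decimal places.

Normal-equation sums: Σx^2·x^2 = 17667, Σx^2·x = 1799, Σx^2 = 195, Σx·x = 195, Σx = 23, Σ1 = 4.
For Aᵀz: Σx^2·z = -15286, Σx·z = -1546, Σz = -168.
AᵀA·[α, β, γ]ᵀ = Aᵀz becomes [[17667, 1799, 195]; [1799, 195, 23]; [195, 23, 4]]·[α, β, γ]ᵀ = [-15286, -1546, -168]ᵀ.
Row-reducing yields α = -52179/52742, β = 76079/52742, γ = -54446/26371.

α = -0.99, β = 1.44, γ = -2.06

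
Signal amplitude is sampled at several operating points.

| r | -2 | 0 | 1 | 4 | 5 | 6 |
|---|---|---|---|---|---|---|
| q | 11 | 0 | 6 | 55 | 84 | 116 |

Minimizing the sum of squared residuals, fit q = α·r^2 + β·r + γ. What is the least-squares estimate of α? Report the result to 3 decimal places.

Compute the Gram sums: Σr^2·r^2 = 2194, Σr^2·r = 398, Σr^2 = 82, Σr·r = 82, Σr = 14, Σ1 = 6.
Right-hand side: Σr^2·q = 7206, Σr·q = 1320, Σq = 272.
Normal equations: [[2194, 398, 82]; [398, 82, 14]; [82, 14, 6]]·[α, β, γ]ᵀ = [7206, 1320, 272]ᵀ.
Inverting the 3×3 Gram matrix, [α, β, γ]ᵀ = [3809/1280, 365/256, 107/80]ᵀ.

α = 2.976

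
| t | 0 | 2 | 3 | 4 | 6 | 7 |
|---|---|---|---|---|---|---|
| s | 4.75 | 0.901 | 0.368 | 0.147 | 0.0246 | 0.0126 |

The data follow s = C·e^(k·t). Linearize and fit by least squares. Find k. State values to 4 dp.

k = -0.8621

Taking logs, ln s = k·t + ln C, so regress ln s on t.
Σt = 22.0000, Σ(t)² = 114.0000, Σln s = -9.5422, Σt·ln s = -63.7253.
Equations: 114.0000·k + 22.0000·ln C = -63.7253;  22.0000·k + 6·ln C = -9.5422.
Slope k = (n·Σt·ln s − Σt·Σln s)/(n·Σ(t)² − (Σt)²) = (6·-63.7253 − 22.0000·-9.5422)/200.0000 = -0.86212; ln C = (Σln s − k·Σt)/n = 1.57074.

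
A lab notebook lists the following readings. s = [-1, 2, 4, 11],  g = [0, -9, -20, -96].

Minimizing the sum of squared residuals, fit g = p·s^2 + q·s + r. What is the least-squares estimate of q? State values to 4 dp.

From the data, Σs^2·s^2 = 14914, Σs^2·s = 1402, Σs^2 = 142, Σs·s = 142, Σs = 16, Σ1 = 4.
For Aᵀg: Σs^2·g = -11972, Σs·g = -1154, Σg = -125.
Normal equations: [[14914, 1402, 142]; [1402, 142, 16]; [142, 16, 4]]·[p, q, r]ᵀ = [-11972, -1154, -125]ᵀ.
Inverting the 3×3 Gram matrix, [p, q, r]ᵀ = [-4695/8282, -19241/8282, -7588/4141]ᵀ.

q = -2.3232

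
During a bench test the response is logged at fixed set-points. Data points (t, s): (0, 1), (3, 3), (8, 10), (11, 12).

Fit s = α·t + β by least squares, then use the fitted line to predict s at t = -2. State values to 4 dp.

ŝ = -1.5137

Setting ∂/∂α … = 0 gives: 194·α + 22·β = 221;  22·α + 4·β = 26.
det = 194·4 − 22² = 292.
α = (221·4 − 22·26)/292 = 78/73; β = (194·26 − 22·221)/292 = 91/146.
At t = -2: ŝ = (78/73)·(-2) + (91/146)·(1) = -221/146.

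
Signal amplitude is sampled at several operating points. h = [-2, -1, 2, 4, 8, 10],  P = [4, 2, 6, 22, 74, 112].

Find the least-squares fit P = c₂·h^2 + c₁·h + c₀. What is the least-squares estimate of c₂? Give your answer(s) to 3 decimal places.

c₂ = 1.026

Entries of AᵀA: Σh^2·h^2 = 14385, Σh^2·h = 1575, Σh^2 = 189, Σh·h = 189, Σh = 21, Σ1 = 6.
Moment sums: Σh^2·P = 16330, Σh·P = 1802, ΣP = 220.
Row-reducing yields c₂ = 1702/1659, c₁ = 454/553, c₀ = 350/237.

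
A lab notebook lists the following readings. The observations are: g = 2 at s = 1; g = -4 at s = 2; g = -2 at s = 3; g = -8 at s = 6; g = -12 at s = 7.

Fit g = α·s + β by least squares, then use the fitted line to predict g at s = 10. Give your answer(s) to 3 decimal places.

The normal system AᵀA·[α, β]ᵀ = Aᵀg is [[99, 19]; [19, 5]]·[α, β]ᵀ = [-144, -24]ᵀ.
Determinant 99·5 − 19² = 134.
α = ((-144)·5 − 19·(-24))/134 = -132/67; β = (99·(-24) − 19·(-144))/134 = 180/67.
At s = 10: ĝ = (-132/67)·(10) + (180/67)·(1) = -1140/67.

ĝ = -17.015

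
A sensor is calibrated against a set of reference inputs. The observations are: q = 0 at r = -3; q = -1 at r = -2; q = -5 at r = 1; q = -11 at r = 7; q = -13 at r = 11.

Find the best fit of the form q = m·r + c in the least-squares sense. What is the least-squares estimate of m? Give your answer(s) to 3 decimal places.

The normal system AᵀA·[m, c]ᵀ = Aᵀq is [[184, 14]; [14, 5]]·[m, c]ᵀ = [-223, -30]ᵀ.
Eliminating c: 5·(row 1) − 14·(row 2) gives 724·m = 5·(-223) − 14·(-30) = -695, so m = -695/724.
Then c = ((-30) − 14·(-695/724))/5 = -1199/362.

m = -0.960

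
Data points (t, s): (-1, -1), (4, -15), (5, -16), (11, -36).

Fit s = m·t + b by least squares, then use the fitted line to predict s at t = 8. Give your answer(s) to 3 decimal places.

The normal equations are: 163·m + 19·b = -535;  19·m + 4·b = -68.
Determinant 163·4 − 19² = 291.
m = ((-535)·4 − 19·(-68))/291 = -848/291; b = (163·(-68) − 19·(-535))/291 = -919/291.
At t = 8: ŝ = (-848/291)·(8) + (-919/291)·(1) = -7703/291.

ŝ = -26.471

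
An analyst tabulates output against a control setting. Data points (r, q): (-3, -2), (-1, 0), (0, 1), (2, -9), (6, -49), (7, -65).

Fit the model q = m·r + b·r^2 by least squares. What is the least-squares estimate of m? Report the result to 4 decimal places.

The normal system XᵀX·[m, b]ᵀ = Xᵀq is [[99, 539]; [539, 3795]]·[m, b]ᵀ = [-761, -5003]ᵀ.
Determinant 99·3795 − 539² = 85184.
m = ((-761)·3795 − 539·(-5003))/85184 = -8699/3872; b = (99·(-5003) − 539·(-761))/85184 = -3869/3872.

m = -2.2466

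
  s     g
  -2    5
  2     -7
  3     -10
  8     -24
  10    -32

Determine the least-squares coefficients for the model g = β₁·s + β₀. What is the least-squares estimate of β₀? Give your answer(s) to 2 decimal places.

β₀ = -0.91

The normal system AᵀA·[β₁, β₀]ᵀ = Aᵀg is [[181, 21]; [21, 5]]·[β₁, β₀]ᵀ = [-566, -68]ᵀ.
Determinant 181·5 − 21² = 464.
β₁ = ((-566)·5 − 21·(-68))/464 = -701/232; β₀ = (181·(-68) − 21·(-566))/464 = -211/232.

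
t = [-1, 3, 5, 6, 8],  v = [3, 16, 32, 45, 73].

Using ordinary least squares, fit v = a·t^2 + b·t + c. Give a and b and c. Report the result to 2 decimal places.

MᵀM·[a, b, c]ᵀ = Mᵀv reads: 6099·a + 879·b + 135·c = 7239;  879·a + 135·b + 21·c = 1059;  135·a + 21·b + 5·c = 169.
(Σt^2·t^2 = 6099, Σt^2·t = 879, Σt^2 = 135, Σt·t = 135, Σt = 21, Σ1 = 5, Σt^2·v = 7239, Σt·v = 1059, Σv = 169.)
Inverting the 3×3 Gram matrix, [a, b, c]ᵀ = [174/187, 3059/2431, 8246/2431]ᵀ.

a = 0.93, b = 1.26, c = 3.39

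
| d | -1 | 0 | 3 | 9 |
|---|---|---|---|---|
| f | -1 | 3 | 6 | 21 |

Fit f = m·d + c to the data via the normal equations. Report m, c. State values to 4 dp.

XᵀX·[m, c]ᵀ = Xᵀf reads: 91·m + 11·c = 208;  11·m + 4·c = 29.
(Σd·d = 91, Σd = 11, Σ1 = 4, Σd·f = 208, Σf = 29.)
Δ = 91·4 − 11² = 243.
m = (208·4 − 11·29)/243 = 19/9; c = (91·29 − 11·208)/243 = 13/9.

m = 2.1111, c = 1.4444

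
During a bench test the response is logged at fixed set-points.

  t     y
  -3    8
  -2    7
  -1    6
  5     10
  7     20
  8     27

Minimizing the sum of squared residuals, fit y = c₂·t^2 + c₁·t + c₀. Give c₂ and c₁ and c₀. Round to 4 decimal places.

c₂ = 0.4338, c₁ = -0.6339, c₀ = 3.4897

The normal equations are: 7220·c₂ + 944·c₁ + 152·c₀ = 3064;  944·c₂ + 152·c₁ + 14·c₀ = 362;  152·c₂ + 14·c₁ + 6·c₀ = 78.
(Σt^2·t^2 = 7220, Σt^2·t = 944, Σt^2 = 152, Σt·t = 152, Σt = 14, Σ1 = 6, Σt^2·y = 3064, Σt·y = 362, Σy = 78.)
Solving the 3×3 system (Gaussian elimination) gives c₂ = 8908/20535, c₁ = -13018/20535, c₀ = 23887/6845.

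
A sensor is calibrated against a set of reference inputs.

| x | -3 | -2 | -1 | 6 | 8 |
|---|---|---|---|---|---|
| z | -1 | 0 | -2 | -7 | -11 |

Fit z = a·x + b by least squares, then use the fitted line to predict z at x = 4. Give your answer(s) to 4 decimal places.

ẑ = -6.3676

The normal system AᵀA·[a, b]ᵀ = Aᵀz is [[114, 8]; [8, 5]]·[a, b]ᵀ = [-125, -21]ᵀ.
Δ = 114·5 − 8² = 506.
a = ((-125)·5 − 8·(-21))/506 = -457/506; b = (114·(-21) − 8·(-125))/506 = -697/253.
At x = 4: ẑ = (-457/506)·(4) + (-697/253)·(1) = -1611/253.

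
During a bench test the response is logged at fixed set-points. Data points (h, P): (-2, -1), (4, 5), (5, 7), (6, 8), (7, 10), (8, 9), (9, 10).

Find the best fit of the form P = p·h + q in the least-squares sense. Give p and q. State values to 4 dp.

p = 1.0486, q = 1.3147

Forming AᵀA = [[275, 37]; [37, 7]] and AᵀP = [337, 48]ᵀ gives AᵀA·[p, q]ᵀ = AᵀP.
Determinant 275·7 − 37² = 556.
p = (337·7 − 37·48)/556 = 583/556; q = (275·48 − 37·337)/556 = 731/556.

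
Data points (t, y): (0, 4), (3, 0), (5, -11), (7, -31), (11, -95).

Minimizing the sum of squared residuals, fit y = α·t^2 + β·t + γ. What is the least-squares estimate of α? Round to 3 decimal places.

α = -0.992

Sums needed: Σt^2·t^2 = 17748, Σt^2·t = 1826, Σt^2 = 204, Σt·t = 204, Σt = 26, Σ1 = 5.
And Σt^2·y = -13289, Σt·y = -1317, Σy = -133.
XᵀX·[α, β, γ]ᵀ = Xᵀy becomes [[17748, 1826, 204]; [1826, 204, 26]; [204, 26, 5]]·[α, β, γ]ᵀ = [-13289, -1317, -133]ᵀ.
Row-reducing yields α = -155977/157238, β = 305479/157238, γ = 296420/78619.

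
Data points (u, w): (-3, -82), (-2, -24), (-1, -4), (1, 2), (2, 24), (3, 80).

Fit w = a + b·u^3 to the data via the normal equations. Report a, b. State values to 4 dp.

AᵀA·[a, b]ᵀ = Aᵀw reads: 6·a + 0·b = -4;  0·a + 1588·b = 4764.
Eliminating b: 1588·(row 1) − 0·(row 2) gives 9528·a = 1588·(-4) − 0·4764 = -6352, so a = -2/3.
Then b = (4764 − 0·(-2/3))/1588 = 3.

a = -0.6667, b = 3.0000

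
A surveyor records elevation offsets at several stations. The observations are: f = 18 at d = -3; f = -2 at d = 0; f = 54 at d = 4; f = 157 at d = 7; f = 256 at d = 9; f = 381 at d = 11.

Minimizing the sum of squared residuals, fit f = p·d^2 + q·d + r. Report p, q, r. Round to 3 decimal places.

From the data, Σd^2·d^2 = 23940, Σd^2·d = 2440, Σd^2 = 276, Σd·d = 276, Σd = 28, Σ1 = 6.
For Mᵀf: Σd^2·f = 75556, Σd·f = 7756, Σf = 864.
MᵀM·[p, q, r]ᵀ = Mᵀf becomes [[23940, 2440, 276]; [2440, 276, 28]; [276, 28, 6]]·[p, q, r]ᵀ = [75556, 7756, 864]ᵀ.
Solving the 3×3 system (Gaussian elimination) gives p = 171493/57567, q = 38577/19189, r = -139108/57567.

p = 2.979, q = 2.010, r = -2.416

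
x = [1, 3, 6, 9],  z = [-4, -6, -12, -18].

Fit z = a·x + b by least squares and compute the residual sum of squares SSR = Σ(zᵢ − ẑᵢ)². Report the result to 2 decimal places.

Forming MᵀM = [[127, 19]; [19, 4]] and Mᵀz = [-256, -40]ᵀ gives MᵀM·[a, b]ᵀ = Mᵀz.
Determinant 127·4 − 19² = 147.
a = ((-256)·4 − 19·(-40))/147 = -88/49; b = (127·(-40) − 19·(-256))/147 = -72/49.
Residuals: -36/49, 6/7, 12/49, -18/49; SSR = 72/49.

SSR = 1.47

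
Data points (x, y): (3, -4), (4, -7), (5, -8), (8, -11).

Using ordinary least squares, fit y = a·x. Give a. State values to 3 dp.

The normal system MᵀM·[a]ᵀ = Mᵀy is [[114]]·[a]ᵀ = [-168]ᵀ.
Hence a = -168 / 114 ≈ -1.47368.

a = -1.474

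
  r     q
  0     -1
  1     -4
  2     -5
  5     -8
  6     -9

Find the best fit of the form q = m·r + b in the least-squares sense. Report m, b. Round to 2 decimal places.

Compute the Gram sums: Σr·r = 66, Σr = 14, Σ1 = 5.
Moment sums: Σr·q = -108, Σq = -27.
Normal equations: [[66, 14]; [14, 5]]·[m, b]ᵀ = [-108, -27]ᵀ.
Δ = 66·5 − 14² = 134.
m = ((-108)·5 − 14·(-27))/134 = -81/67; b = (66·(-27) − 14·(-108))/134 = -135/67.

m = -1.21, b = -2.01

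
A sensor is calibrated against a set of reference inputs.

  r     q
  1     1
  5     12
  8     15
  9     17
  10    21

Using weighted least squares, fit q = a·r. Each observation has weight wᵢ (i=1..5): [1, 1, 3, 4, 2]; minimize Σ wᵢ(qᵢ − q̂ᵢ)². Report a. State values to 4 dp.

Setting ∂/∂a … = 0 gives: 742·a = 1453.
(Σwᵢ·r·r = 742, Σwᵢ·r·q = 1453.)
Hence a = 1453 / 742 ≈ 1.95822.

a = 1.9582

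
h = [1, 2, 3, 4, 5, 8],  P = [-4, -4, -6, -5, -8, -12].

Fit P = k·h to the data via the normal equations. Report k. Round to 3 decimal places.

From the data, Σh·h = 119.
Right-hand side: Σh·P = -186.
Hence k = -186 / 119 ≈ -1.56303.

k = -1.563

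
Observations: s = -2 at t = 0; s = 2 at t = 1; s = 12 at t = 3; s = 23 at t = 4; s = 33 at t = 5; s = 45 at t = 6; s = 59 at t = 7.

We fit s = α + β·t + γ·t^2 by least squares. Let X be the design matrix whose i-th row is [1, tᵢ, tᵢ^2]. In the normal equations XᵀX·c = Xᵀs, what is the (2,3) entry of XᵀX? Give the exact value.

776

Row 2 ↔ basis t, column 3 ↔ basis t^2, so (XᵀX)_{2,3} = Σᵢ (t)·(t^2) = (0)·(0) + (1)·(1) + (3)·(9) + (4)·(16) + (5)·(25) + (6)·(36) + (7)·(49) = 776.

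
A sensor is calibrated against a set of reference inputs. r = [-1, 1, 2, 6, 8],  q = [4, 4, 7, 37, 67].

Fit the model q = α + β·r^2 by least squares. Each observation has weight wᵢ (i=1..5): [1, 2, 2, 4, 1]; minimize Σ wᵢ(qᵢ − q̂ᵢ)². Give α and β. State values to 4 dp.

With design matrix A, AᵀWA = [[10, 219]; [219, 9315]] and AᵀWq = [241, 9684]ᵀ.
Determinant 10·9315 − 219² = 45189.
α = (241·9315 − 219·9684)/45189 = 13791/5021; β = (10·9684 − 219·241)/45189 = 14687/15063.

α = 2.7467, β = 0.9750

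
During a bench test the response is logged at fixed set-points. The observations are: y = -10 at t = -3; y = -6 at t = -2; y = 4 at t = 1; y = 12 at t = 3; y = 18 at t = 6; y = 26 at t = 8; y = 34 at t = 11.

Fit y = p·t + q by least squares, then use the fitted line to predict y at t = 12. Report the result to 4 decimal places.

ŷ = 37.8869

Entries of AᵀA: Σt·t = 244, Σt = 24, Σ1 = 7.
For Aᵀy: Σt·y = 772, Σy = 78.
Eliminating q: 7·(row 1) − 24·(row 2) gives 1132·p = 7·772 − 24·78 = 3532, so p = 883/283.
Then q = (78 − 24·(883/283))/7 = 126/283.
At t = 12: ŷ = (883/283)·(12) + (126/283)·(1) = 10722/283.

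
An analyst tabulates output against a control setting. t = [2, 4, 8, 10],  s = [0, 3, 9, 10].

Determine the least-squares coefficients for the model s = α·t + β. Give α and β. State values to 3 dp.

Setting ∂/∂α … = 0 gives: 184·α + 24·β = 184;  24·α + 4·β = 22.
(Σt·t = 184, Σt = 24, Σ1 = 4, Σt·s = 184, Σs = 22.)
det = 184·4 − 24² = 160.
α = (184·4 − 24·22)/160 = 13/10; β = (184·22 − 24·184)/160 = -23/10.

α = 1.300, β = -2.300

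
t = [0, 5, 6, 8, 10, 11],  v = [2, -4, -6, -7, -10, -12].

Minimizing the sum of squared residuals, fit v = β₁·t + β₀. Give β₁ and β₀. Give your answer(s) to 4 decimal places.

MᵀM·[β₁, β₀]ᵀ = Mᵀv reads: 346·β₁ + 40·β₀ = -344;  40·β₁ + 6·β₀ = -37.
Eliminating β₀: 6·(row 1) − 40·(row 2) gives 476·β₁ = 6·(-344) − 40·(-37) = -584, so β₁ = -146/119.
Then β₀ = ((-37) − 40·(-146/119))/6 = 479/238.

β₁ = -1.2269, β₀ = 2.0126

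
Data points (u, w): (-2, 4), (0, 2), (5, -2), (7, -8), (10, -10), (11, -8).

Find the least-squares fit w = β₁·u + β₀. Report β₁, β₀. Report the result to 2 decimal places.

β₁ = -1.07, β₀ = 1.85

Setting ∂/∂β₁ … = 0 gives: 299·β₁ + 31·β₀ = -262;  31·β₁ + 6·β₀ = -22.
(Σu·u = 299, Σu = 31, Σ1 = 6, Σu·w = -262, Σw = -22.)
Δ = 299·6 − 31² = 833.
β₁ = ((-262)·6 − 31·(-22))/833 = -890/833; β₀ = (299·(-22) − 31·(-262))/833 = 1544/833.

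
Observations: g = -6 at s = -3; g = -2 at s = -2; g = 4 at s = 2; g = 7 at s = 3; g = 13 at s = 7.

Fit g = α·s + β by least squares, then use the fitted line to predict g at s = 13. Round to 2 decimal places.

ĝ = 24.48

From the data, Σs·s = 75, Σs = 7, Σ1 = 5.
For Aᵀg: Σs·g = 142, Σg = 16.
AᵀA·[α, β]ᵀ = Aᵀg becomes [[75, 7]; [7, 5]]·[α, β]ᵀ = [142, 16]ᵀ.
Δ = 75·5 − 7² = 326.
α = (142·5 − 7·16)/326 = 299/163; β = (75·16 − 7·142)/326 = 103/163.
At s = 13: ĝ = (299/163)·(13) + (103/163)·(1) = 3990/163.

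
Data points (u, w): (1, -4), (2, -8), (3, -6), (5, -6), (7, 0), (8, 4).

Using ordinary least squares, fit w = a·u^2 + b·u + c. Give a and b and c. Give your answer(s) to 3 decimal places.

From the data, Σu^2·u^2 = 7220, Σu^2·u = 1016, Σu^2 = 152, Σu·u = 152, Σu = 26, Σ1 = 6.
And Σu^2·w = 16, Σu·w = -36, Σw = -20.
AᵀA·[a, b, c]ᵀ = Aᵀw becomes [[7220, 1016, 152]; [1016, 152, 26]; [152, 26, 6]]·[a, b, c]ᵀ = [16, -36, -20]ᵀ.
Inverting the 3×3 Gram matrix, [a, b, c]ᵀ = [184/363, -1204/363, -218/121]ᵀ.

a = 0.507, b = -3.317, c = -1.802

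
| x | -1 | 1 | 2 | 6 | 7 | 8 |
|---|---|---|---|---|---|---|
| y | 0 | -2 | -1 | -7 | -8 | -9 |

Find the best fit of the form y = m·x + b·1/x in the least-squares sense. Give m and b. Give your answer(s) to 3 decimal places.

From the data, Σx·x = 155, Σx·1/x = 6, Σ1/x·1/x = 65305/28224.
And Σx·y = -174, Σ1/x·y = -997/168.
det = 155·(65305/28224) − 6² = 9106211/28224.
m = ((-174)·(65305/28224) − 6·(-997/168))/(9106211/28224) = -10358094/9106211; b = (155·(-997/168) − 6·(-174))/(9106211/28224) = 3503976/9106211.

m = -1.137, b = 0.385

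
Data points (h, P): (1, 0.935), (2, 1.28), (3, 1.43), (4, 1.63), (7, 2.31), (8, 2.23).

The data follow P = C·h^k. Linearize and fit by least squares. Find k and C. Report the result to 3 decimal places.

Taking logs, ln P = k·ln h + ln C, so regress ln P on ln h.
Over the data: Σln h = 7.2034, Σ(ln h)² = 11.7199, Σln P = 2.6652, Σln h·ln P = 4.5383.
Normal system: [[11.7199, 7.2034]; [7.2034, 6]]·[k, ln C]ᵀ = [4.5383, 2.6652]ᵀ.
Δ = 11.7199·6 − (7.2034)² = 18.4301; k = (4.5383·6 − 7.2034·2.6652)/18.4301 = 0.43579, ln C = (11.7199·2.6652 − 7.2034·4.5383)/18.4301 = -0.07900, so C = exp(-0.07900) = 0.92404.

k = 0.436, C = 0.924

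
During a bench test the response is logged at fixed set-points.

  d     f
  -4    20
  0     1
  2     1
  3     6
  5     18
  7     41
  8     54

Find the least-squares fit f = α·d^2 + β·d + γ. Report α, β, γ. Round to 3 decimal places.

α = 0.984, β = -1.122, γ = 0.040

With design matrix A, AᵀA = [[7475, 951, 167]; [951, 167, 21]; [167, 21, 7]] and Aᵀf = [6293, 749, 141]ᵀ.
Inverting the 3×3 Gram matrix, [α, β, γ]ᵀ = [276379/280961, -315166/280961, 11242/280961]ᵀ.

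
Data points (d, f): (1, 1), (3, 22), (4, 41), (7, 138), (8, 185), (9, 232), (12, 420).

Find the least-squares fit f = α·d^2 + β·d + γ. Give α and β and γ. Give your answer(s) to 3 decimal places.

Sums needed: Σd^2·d^2 = 34132, Σd^2·d = 3404, Σd^2 = 364, Σd·d = 364, Σd = 44, Σ1 = 7.
For Aᵀf: Σd^2·f = 98729, Σd·f = 9805, Σf = 1039.
Inverting the 3×3 Gram matrix, [α, β, γ]ᵀ = [4119/1358, -4427/3492, -8102/6111]ᵀ.

α = 3.033, β = -1.268, γ = -1.326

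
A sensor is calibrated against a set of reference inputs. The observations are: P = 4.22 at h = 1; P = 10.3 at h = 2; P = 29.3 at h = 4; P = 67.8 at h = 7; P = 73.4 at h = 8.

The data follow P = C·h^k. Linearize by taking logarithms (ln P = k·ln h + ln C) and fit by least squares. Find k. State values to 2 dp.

Taking logs, ln P = k·ln h + ln C, so regress ln P on ln h.
AᵀA = [[10.5129, 6.1048]; [6.1048, 5]], rhs = [23.4370, 15.6621]ᵀ  (here Σln h = 6.1048, Σ(ln h)² = 10.5129, Σln P = 15.6621, Σln h·ln P = 23.4370).
Δ = 10.5129·5 − (6.1048)² = 15.2960; k = (23.4370·5 − 6.1048·15.6621)/15.2960 = 1.41027, ln C = (10.5129·15.6621 − 6.1048·23.4370)/15.2960 = 1.41053.

k = 1.41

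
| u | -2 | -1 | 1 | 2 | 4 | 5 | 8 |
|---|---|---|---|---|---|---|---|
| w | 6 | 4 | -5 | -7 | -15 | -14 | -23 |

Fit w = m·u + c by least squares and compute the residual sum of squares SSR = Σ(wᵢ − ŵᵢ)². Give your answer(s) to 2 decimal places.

SSR = 15.57

MᵀM·[m, c]ᵀ = Mᵀw reads: 115·m + 17·c = -349;  17·m + 7·c = -54.
det = 115·7 − 17² = 516.
m = ((-349)·7 − 17·(-54))/516 = -1525/516; c = (115·(-54) − 17·(-349))/516 = -277/516.
Residuals: 323/516, 68/43, -389/258, -95/172, -1363/516, 113/86, 203/172; SSR = 8033/516.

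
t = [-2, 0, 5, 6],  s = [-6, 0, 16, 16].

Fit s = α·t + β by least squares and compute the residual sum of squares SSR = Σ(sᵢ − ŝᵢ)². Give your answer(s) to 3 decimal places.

Compute the Gram sums: Σt·t = 65, Σt = 9, Σ1 = 4.
Moment sums: Σt·s = 188, Σs = 26.
XᵀX·[α, β]ᵀ = Xᵀs becomes [[65, 9]; [9, 4]]·[α, β]ᵀ = [188, 26]ᵀ.
det = 65·4 − 9² = 179.
α = (188·4 − 9·26)/179 = 518/179; β = (65·26 − 9·188)/179 = -2/179.
Residuals: -36/179, 2/179, 276/179, -242/179; SSR = 760/179.

SSR = 4.246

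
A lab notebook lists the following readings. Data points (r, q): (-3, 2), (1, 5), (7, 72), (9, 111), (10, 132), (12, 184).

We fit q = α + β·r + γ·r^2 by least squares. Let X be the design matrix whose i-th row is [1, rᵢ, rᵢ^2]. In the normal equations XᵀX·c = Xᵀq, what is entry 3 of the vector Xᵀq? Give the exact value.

Entry 3 ↔ basis r^2, so (Xᵀq)_{3} = Σᵢ (r^2)·qᵢ = (9)·(2) + (1)·(5) + (49)·(72) + (81)·(111) + (100)·(132) + (144)·(184) = 52238.

52238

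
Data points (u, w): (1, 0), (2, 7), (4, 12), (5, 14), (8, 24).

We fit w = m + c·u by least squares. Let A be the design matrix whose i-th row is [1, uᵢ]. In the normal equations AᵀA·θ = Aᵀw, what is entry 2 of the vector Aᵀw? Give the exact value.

Entry 2 ↔ basis u, so (Aᵀw)_{2} = Σᵢ (u)·wᵢ = (1)·(0) + (2)·(7) + (4)·(12) + (5)·(14) + (8)·(24) = 324.

324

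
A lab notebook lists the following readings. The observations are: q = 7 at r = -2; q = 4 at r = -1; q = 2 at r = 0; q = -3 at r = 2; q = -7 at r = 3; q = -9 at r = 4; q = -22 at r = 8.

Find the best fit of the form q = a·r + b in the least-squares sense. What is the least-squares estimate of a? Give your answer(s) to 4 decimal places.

a = -2.8714

Sums needed: Σr·r = 98, Σr = 14, Σ1 = 7.
And Σr·q = -257, Σq = -28.
XᵀX·[a, b]ᵀ = Xᵀq becomes [[98, 14]; [14, 7]]·[a, b]ᵀ = [-257, -28]ᵀ.
Eliminating b: 7·(row 1) − 14·(row 2) gives 490·a = 7·(-257) − 14·(-28) = -1407, so a = -201/70.
Then b = ((-28) − 14·(-201/70))/7 = 61/35.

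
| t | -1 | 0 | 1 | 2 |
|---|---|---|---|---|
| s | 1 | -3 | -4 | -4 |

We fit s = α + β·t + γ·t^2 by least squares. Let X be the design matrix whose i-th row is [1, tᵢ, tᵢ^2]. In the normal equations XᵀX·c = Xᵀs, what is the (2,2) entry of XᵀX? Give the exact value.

Row 2 ↔ basis t, column 2 ↔ basis t, so (XᵀX)_{2,2} = Σᵢ (t)·(t) = (-1)·(-1) + (0)·(0) + (1)·(1) + (2)·(2) = 6.

6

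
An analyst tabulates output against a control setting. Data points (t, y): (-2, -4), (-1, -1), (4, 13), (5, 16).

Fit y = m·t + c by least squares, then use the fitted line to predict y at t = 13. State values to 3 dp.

Compute the Gram sums: Σt·t = 46, Σt = 6, Σ1 = 4.
Right-hand side: Σt·y = 141, Σy = 24.
XᵀX·[m, c]ᵀ = Xᵀy becomes [[46, 6]; [6, 4]]·[m, c]ᵀ = [141, 24]ᵀ.
det = 46·4 − 6² = 148.
m = (141·4 − 6·24)/148 = 105/37; c = (46·24 − 6·141)/148 = 129/74.
At t = 13: ŷ = (105/37)·(13) + (129/74)·(1) = 2859/74.

ŷ = 38.635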